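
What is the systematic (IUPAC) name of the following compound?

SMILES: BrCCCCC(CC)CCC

1-bromo-5-ethyloctane

The longest carbon chain is 8 atoms: the parent is octane.
Number the chain so that the substituent locant set {1,5} is lower than {4,8} at the first point of difference.
This places a bromo group at C-1; an ethyl group at C-5.
The substituents are ordered alphabetically, ignoring any di-/tri- multipliers.
The name is 1-bromo-5-ethyloctane.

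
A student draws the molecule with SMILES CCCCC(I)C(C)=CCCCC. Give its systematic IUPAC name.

7-iodo-6-methylundec-5-ene

Counting along the main chain through the multiple bond gives 11 carbons: the parent is undecane.
A C=C double bond in the chain gives the infix -ene-.
Choose the numbering such that numbering from this end puts the double bond at C-5 rather than C-6.
This places the double bond between C-5 and C-6; an iodo group at C-7; a methyl group at C-6.
Prefixes are listed alphabetically: iodo, methyl.
The name is 7-iodo-6-methylundec-5-ene.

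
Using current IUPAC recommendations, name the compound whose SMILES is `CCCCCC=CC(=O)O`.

The longest chain bearing the –COOH group and the multiple bond is 8 carbons long (octane).
A carboxylic acid (terminal –COOH) is the principal characteristic group, giving the suffix -oic acid.
There is one C=C double bond, indicated by the ending -ene.
Choose the numbering such that the carboxylic acid carbon is C-1 by definition.
This places the double bond between C-2 and C-3.
Putting it together: oct-2-enoic acid.

oct-2-enoic acid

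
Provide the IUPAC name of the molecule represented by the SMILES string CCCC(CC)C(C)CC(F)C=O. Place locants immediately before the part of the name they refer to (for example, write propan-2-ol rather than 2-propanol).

5-ethyl-2-fluoro-4-methyloctanal

The longest chain bearing the –CHO group is 8 carbons long (octane).
The highest-priority functional group is an aldehyde (terminal –CHO), so the name ends in -al.
Choose the numbering such that the aldehyde carbon is C-1 by definition.
With this numbering: an ethyl group at C-5; a fluoro group at C-2; a methyl group at C-4.
Prefixes are listed alphabetically: ethyl, fluoro, methyl.
Assembling the pieces gives 5-ethyl-2-fluoro-4-methyloctanal.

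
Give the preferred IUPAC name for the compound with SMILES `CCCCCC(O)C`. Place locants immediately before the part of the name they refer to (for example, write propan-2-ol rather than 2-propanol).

heptan-2-ol

Counting along the main chain through the –OH group gives 7 carbons: the parent is heptane.
The principal characteristic group is an alcohol (–OH), named with the suffix -ol.
Choose the numbering such that numbering from this end puts the hydroxyl group at C-2 rather than C-6.
This places the hydroxyl at C-2.
Putting it together: heptan-2-ol.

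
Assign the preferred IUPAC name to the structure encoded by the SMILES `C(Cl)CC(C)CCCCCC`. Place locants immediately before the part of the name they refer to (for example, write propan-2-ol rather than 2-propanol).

1-chloro-3-methylnonane

The longest carbon chain is 9 atoms: the parent is nonane.
The numbering direction is chosen so that the substituent locant set {1,3} is lower than {7,9} at the first point of difference.
That gives a chloro group at C-1; a methyl group at C-3.
Prefixes are listed alphabetically: chloro, methyl.
Putting it together: 1-chloro-3-methylnonane.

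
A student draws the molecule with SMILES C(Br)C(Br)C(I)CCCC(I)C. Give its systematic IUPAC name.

1,2-dibromo-3,7-diiodooctane

The parent chain contains 8 carbons (octane).
Number the chain so that the substituent locant set {1,2,3,7} is lower than {2,6,7,8} at the first point of difference.
This places bromo groups at C-1 and C-2; iodo groups at C-3 and C-7.
Prefixes are listed alphabetically: bromo, iodo.
Assembling the pieces gives 1,2-dibromo-3,7-diiodooctane.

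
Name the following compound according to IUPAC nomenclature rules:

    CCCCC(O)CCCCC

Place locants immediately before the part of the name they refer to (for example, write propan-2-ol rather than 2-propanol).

decan-5-ol

The longest chain bearing the –OH group is 10 carbons long (decane).
An alcohol (–OH) is the principal characteristic group, giving the suffix -ol.
Number the chain so that numbering from this end puts the hydroxyl group at C-5 rather than C-6.
This places the hydroxyl at C-5.
Assembling the pieces gives decan-5-ol.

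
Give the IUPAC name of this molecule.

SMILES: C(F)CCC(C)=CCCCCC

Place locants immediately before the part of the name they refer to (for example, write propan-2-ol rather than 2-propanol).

The longest chain bearing the multiple bond is 10 carbons long (decane).
A C=C double bond in the chain gives the infix -ene-.
Number the chain so that numbering from this end puts the double bond at C-4 rather than C-6.
With this numbering: the double bond between C-4 and C-5; a fluoro group at C-1; a methyl group at C-4.
The substituents are ordered alphabetically, ignoring any di-/tri- multipliers.
Assembling the pieces gives 1-fluoro-4-methyldec-4-ene.

1-fluoro-4-methyldec-4-ene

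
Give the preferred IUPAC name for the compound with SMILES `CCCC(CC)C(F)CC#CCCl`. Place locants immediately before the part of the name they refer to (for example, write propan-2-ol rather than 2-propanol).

1-chloro-6-ethyl-5-fluoronon-2-yne

Counting along the main chain through the multiple bond gives 9 carbons: the parent is nonane.
The chain contains a C≡C triple bond, so the unsaturation ending is -yne.
Number the chain so that numbering from this end puts the triple bond at C-2 rather than C-7.
This places the triple bond between C-2 and C-3; a chloro group at C-1; an ethyl group at C-6; a fluoro group at C-5.
The substituents are ordered alphabetically, ignoring any di-/tri- multipliers.
Putting it together: 1-chloro-6-ethyl-5-fluoronon-2-yne.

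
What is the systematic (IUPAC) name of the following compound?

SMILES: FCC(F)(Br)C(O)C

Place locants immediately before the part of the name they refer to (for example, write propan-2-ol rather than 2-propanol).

3-bromo-3,4-difluorobutan-2-ol

The longest carbon chain that includes the –OH group has 4 carbons, so the parent hydride is butane.
The highest-priority functional group is an alcohol (–OH), so the name ends in -ol.
Choose the numbering such that numbering from this end puts the hydroxyl group at C-2 rather than C-3.
That gives the hydroxyl at C-2; a bromo group at C-3; fluoro groups at C-3 and C-4.
Substituent prefixes are cited in alphabetical order (multiplying prefixes like di-/tri- are ignored for ordering).
The name is 3-bromo-3,4-difluorobutan-2-ol.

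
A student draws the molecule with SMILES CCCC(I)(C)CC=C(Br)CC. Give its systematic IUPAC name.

Counting along the main chain through the multiple bond gives 9 carbons: the parent is nonane.
The chain contains a C=C double bond, so the unsaturation ending is -ene.
The numbering direction is chosen so that numbering from this end puts the double bond at C-3 rather than C-6.
That gives the double bond between C-3 and C-4; a bromo group at C-3; an iodo group at C-6; a methyl group at C-6.
Prefixes are listed alphabetically: bromo, iodo, methyl.
Assembling the pieces gives 3-bromo-6-iodo-6-methylnon-3-ene.

3-bromo-6-iodo-6-methylnon-3-ene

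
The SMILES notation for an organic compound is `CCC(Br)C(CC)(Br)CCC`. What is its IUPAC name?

The longest carbon chain is 7 atoms: the parent is heptane.
The numbering direction is chosen so that the substituent locant set {3,4,4} is lower than {4,4,5} at the first point of difference.
That gives bromo groups at C-3 and C-4; an ethyl group at C-4.
Substituent prefixes are cited in alphabetical order (multiplying prefixes like di-/tri- are ignored for ordering).
Putting it together: 3,4-dibromo-4-ethylheptane.

3,4-dibromo-4-ethylheptane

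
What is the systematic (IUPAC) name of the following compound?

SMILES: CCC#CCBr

Counting along the main chain through the multiple bond gives 5 carbons: the parent is pentane.
There is one C≡C triple bond, indicated by the ending -yne.
The numbering direction is chosen so that numbering from this end puts the triple bond at C-2 rather than C-3.
This places the triple bond between C-2 and C-3; a bromo group at C-1.
The name is 1-bromopent-2-yne.

1-bromopent-2-yne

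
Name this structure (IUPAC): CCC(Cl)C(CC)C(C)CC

The parent chain contains 7 carbons (heptane).
Choose the numbering such that the locant sets are identical either way, so the alphabetically earlier chloro substituent takes the lower locant (3 rather than 5).
That gives a chloro group at C-3; an ethyl group at C-4; a methyl group at C-5.
The substituents are ordered alphabetically, ignoring any di-/tri- multipliers.
The name is 3-chloro-4-ethyl-5-methylheptane.

3-chloro-4-ethyl-5-methylheptane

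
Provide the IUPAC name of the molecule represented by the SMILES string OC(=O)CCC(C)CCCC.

The longest chain bearing the –COOH group is 8 carbons long (octane).
The principal characteristic group is a carboxylic acid (terminal –COOH), named with the suffix -oic acid.
The numbering direction is chosen so that the carboxylic acid carbon is C-1 by definition.
That gives a methyl group at C-4.
Putting it together: 4-methyloctanoic acid.

4-methyloctanoic acid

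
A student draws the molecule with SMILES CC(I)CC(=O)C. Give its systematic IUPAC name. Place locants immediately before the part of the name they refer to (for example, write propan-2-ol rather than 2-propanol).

4-iodopentan-2-one

The longest chain bearing the carbonyl is 5 carbons long (pentane).
The principal characteristic group is a ketone (C=O on an internal carbon), named with the suffix -one.
The numbering direction is chosen so that numbering from this end puts the carbonyl group at C-2 rather than C-4.
This places the carbonyl at C-2; an iodo group at C-4.
Putting it together: 4-iodopentan-2-one.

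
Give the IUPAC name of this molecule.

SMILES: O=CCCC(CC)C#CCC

4-ethyloct-5-ynal

The longest chain bearing the –CHO group and the multiple bond is 8 carbons long (octane).
The principal characteristic group is an aldehyde (terminal –CHO), named with the suffix -al.
There is one C≡C triple bond, indicated by the ending -yne.
Number the chain so that the aldehyde carbon is C-1 by definition.
With this numbering: the triple bond between C-5 and C-6; an ethyl group at C-4.
Assembling the pieces gives 4-ethyloct-5-ynal.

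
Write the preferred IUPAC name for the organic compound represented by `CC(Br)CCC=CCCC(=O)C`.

9-bromodec-5-en-2-one

Counting along the main chain through the carbonyl and the multiple bond gives 10 carbons: the parent is decane.
The highest-priority functional group is a ketone (C=O on an internal carbon), so the name ends in -one.
The chain contains a C=C double bond, so the unsaturation ending is -ene.
The numbering direction is chosen so that numbering from this end puts the carbonyl group at C-2 rather than C-9.
This places the carbonyl at C-2; the double bond between C-5 and C-6; a bromo group at C-9.
Putting it together: 9-bromodec-5-en-2-one.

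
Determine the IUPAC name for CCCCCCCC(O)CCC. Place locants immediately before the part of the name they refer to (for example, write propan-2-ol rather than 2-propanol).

The longest chain bearing the –OH group is 11 carbons long (undecane).
The highest-priority functional group is an alcohol (–OH), so the name ends in -ol.
Choose the numbering such that numbering from this end puts the hydroxyl group at C-4 rather than C-8.
That gives the hydroxyl at C-4.
Putting it together: undecan-4-ol.

undecan-4-ol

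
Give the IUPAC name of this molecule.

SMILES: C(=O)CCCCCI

Counting along the main chain through the –CHO group gives 6 carbons: the parent is hexane.
The principal characteristic group is an aldehyde (terminal –CHO), named with the suffix -al.
Number the chain so that the aldehyde carbon is C-1 by definition.
This places an iodo group at C-6.
The name is 6-iodohexanal.

6-iodohexanal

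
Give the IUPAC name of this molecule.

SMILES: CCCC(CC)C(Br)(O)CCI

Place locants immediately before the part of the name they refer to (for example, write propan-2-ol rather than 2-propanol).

3-bromo-4-ethyl-1-iodoheptan-3-ol

The longest chain bearing the –OH group is 7 carbons long (heptane).
An alcohol (–OH) is the principal characteristic group, giving the suffix -ol.
The numbering direction is chosen so that numbering from this end puts the hydroxyl group at C-3 rather than C-5.
That gives the hydroxyl at C-3; a bromo group at C-3; an ethyl group at C-4; an iodo group at C-1.
Prefixes are listed alphabetically: bromo, ethyl, iodo.
Assembling the pieces gives 3-bromo-4-ethyl-1-iodoheptan-3-ol.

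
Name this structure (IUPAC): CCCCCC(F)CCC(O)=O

The longest carbon chain that includes the –COOH group has 9 carbons, so the parent hydride is nonane.
The highest-priority functional group is a carboxylic acid (terminal –COOH), so the name ends in -oic acid.
Choose the numbering such that the carboxylic acid carbon is C-1 by definition.
That gives a fluoro group at C-4.
The name is 4-fluorononanoic acid.

4-fluorononanoic acid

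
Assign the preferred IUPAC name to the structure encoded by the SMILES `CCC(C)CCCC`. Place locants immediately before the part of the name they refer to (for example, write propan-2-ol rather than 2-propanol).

3-methylheptane

The parent chain contains 7 carbons (heptane).
Choose the numbering such that the substituent locant set {3} is lower than {5} at the first point of difference.
With this numbering: a methyl group at C-3.
Putting it together: 3-methylheptane.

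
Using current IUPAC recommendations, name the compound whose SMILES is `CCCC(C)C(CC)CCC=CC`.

6-ethyl-7-methyldec-2-ene

Counting along the main chain through the multiple bond gives 10 carbons: the parent is decane.
There is one C=C double bond, indicated by the ending -ene.
The numbering direction is chosen so that numbering from this end puts the double bond at C-2 rather than C-8.
This places the double bond between C-2 and C-3; an ethyl group at C-6; a methyl group at C-7.
The substituents are ordered alphabetically, ignoring any di-/tri- multipliers.
Assembling the pieces gives 6-ethyl-7-methyldec-2-ene.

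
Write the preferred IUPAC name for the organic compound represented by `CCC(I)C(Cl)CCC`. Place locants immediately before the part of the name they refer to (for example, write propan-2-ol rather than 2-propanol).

4-chloro-3-iodoheptane

The longest continuous carbon chain has 7 atoms, so the parent hydride is heptane.
Number the chain so that the substituent locant set {3,4} is lower than {4,5} at the first point of difference.
With this numbering: a chloro group at C-4; an iodo group at C-3.
The substituents are ordered alphabetically, ignoring any di-/tri- multipliers.
Assembling the pieces gives 4-chloro-3-iodoheptane.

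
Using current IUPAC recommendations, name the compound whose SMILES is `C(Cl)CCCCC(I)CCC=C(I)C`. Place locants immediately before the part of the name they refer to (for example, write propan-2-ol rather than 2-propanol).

The longest carbon chain that includes the multiple bond has 11 carbons, so the parent hydride is undecane.
The chain contains a C=C double bond, so the unsaturation ending is -ene.
The numbering direction is chosen so that numbering from this end puts the double bond at C-2 rather than C-9.
With this numbering: the double bond between C-2 and C-3; a chloro group at C-11; iodo groups at C-2 and C-6.
The substituents are ordered alphabetically, ignoring any di-/tri- multipliers.
Assembling the pieces gives 11-chloro-2,6-diiodoundec-2-ene.

11-chloro-2,6-diiodoundec-2-ene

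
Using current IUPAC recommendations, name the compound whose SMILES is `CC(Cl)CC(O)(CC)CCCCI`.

The longest carbon chain that includes the –OH group has 8 carbons, so the parent hydride is octane.
The highest-priority functional group is an alcohol (–OH), so the name ends in -ol.
Choose the numbering such that numbering from this end puts the hydroxyl group at C-4 rather than C-5.
With this numbering: the hydroxyl at C-4; a chloro group at C-2; an ethyl group at C-4; an iodo group at C-8.
Prefixes are listed alphabetically: chloro, ethyl, iodo.
The name is 2-chloro-4-ethyl-8-iodooctan-4-ol.

2-chloro-4-ethyl-8-iodooctan-4-ol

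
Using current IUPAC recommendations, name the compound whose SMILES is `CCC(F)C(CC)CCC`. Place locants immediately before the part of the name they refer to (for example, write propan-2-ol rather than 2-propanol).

The longest carbon chain is 7 atoms: the parent is heptane.
The numbering direction is chosen so that the substituent locant set {3,4} is lower than {4,5} at the first point of difference.
That gives an ethyl group at C-4; a fluoro group at C-3.
The substituents are ordered alphabetically, ignoring any di-/tri- multipliers.
The name is 4-ethyl-3-fluoroheptane.

4-ethyl-3-fluoroheptane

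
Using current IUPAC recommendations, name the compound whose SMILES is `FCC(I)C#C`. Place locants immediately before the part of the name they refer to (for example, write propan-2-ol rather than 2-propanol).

4-fluoro-3-iodobut-1-yne

The longest chain bearing the multiple bond is 4 carbons long (butane).
The chain contains a C≡C triple bond, so the unsaturation ending is -yne.
Choose the numbering such that numbering from this end puts the triple bond at C-1 rather than C-3.
With this numbering: the triple bond between C-1 and C-2; a fluoro group at C-4; an iodo group at C-3.
Prefixes are listed alphabetically: fluoro, iodo.
Assembling the pieces gives 4-fluoro-3-iodobut-1-yne.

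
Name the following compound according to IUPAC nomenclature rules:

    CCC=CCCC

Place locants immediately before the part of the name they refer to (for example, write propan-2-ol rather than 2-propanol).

hept-3-ene

The longest carbon chain that includes the multiple bond has 7 carbons, so the parent hydride is heptane.
The chain contains a C=C double bond, so the unsaturation ending is -ene.
Choose the numbering such that numbering from this end puts the double bond at C-3 rather than C-4.
With this numbering: the double bond between C-3 and C-4.
Assembling the pieces gives hept-3-ene.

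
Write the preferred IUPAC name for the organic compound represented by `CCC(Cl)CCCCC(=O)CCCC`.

10-chlorododecan-5-one

The longest chain bearing the carbonyl is 12 carbons long (dodecane).
The principal characteristic group is a ketone (C=O on an internal carbon), named with the suffix -one.
The numbering direction is chosen so that numbering from this end puts the carbonyl group at C-5 rather than C-8.
With this numbering: the carbonyl at C-5; a chloro group at C-10.
The name is 10-chlorododecan-5-one.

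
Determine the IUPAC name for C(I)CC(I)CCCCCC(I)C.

1,3,9-triiododecane

The parent chain contains 10 carbons (decane).
Number the chain so that the substituent locant set {1,3,9} is lower than {2,8,10} at the first point of difference.
With this numbering: iodo groups at C-1 and C-3 and C-9.
Assembling the pieces gives 1,3,9-triiododecane.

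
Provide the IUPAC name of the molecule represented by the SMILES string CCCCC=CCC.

The longest carbon chain that includes the multiple bond has 8 carbons, so the parent hydride is octane.
There is one C=C double bond, indicated by the ending -ene.
Choose the numbering such that numbering from this end puts the double bond at C-3 rather than C-5.
With this numbering: the double bond between C-3 and C-4.
The name is oct-3-ene.

oct-3-ene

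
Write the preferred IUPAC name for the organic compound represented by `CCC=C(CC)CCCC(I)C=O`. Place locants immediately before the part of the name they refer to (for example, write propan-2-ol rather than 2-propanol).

The longest carbon chain that includes the –CHO group and the multiple bond has 9 carbons, so the parent hydride is nonane.
An aldehyde (terminal –CHO) is the principal characteristic group, giving the suffix -al.
The chain contains a C=C double bond, so the unsaturation ending is -ene.
The numbering direction is chosen so that the aldehyde carbon is C-1 by definition.
With this numbering: the double bond between C-6 and C-7; an ethyl group at C-6; an iodo group at C-2.
Prefixes are listed alphabetically: ethyl, iodo.
Assembling the pieces gives 6-ethyl-2-iodonon-6-enal.

6-ethyl-2-iodonon-6-enal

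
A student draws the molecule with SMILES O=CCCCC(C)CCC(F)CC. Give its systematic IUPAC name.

8-fluoro-5-methyldecanal

Counting along the main chain through the –CHO group gives 10 carbons: the parent is decane.
An aldehyde (terminal –CHO) is the principal characteristic group, giving the suffix -al.
Choose the numbering such that the aldehyde carbon is C-1 by definition.
With this numbering: a fluoro group at C-8; a methyl group at C-5.
Prefixes are listed alphabetically: fluoro, methyl.
Assembling the pieces gives 8-fluoro-5-methyldecanal.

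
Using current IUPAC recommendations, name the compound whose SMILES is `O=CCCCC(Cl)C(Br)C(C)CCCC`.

6-bromo-5-chloro-7-methylundecanal

Counting along the main chain through the –CHO group gives 11 carbons: the parent is undecane.
The highest-priority functional group is an aldehyde (terminal –CHO), so the name ends in -al.
Number the chain so that the aldehyde carbon is C-1 by definition.
That gives a bromo group at C-6; a chloro group at C-5; a methyl group at C-7.
Prefixes are listed alphabetically: bromo, chloro, methyl.
Assembling the pieces gives 6-bromo-5-chloro-7-methylundecanal.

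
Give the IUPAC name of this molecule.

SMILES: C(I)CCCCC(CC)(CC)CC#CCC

6,6-diethyl-11-iodoundec-3-yne

The longest carbon chain that includes the multiple bond has 11 carbons, so the parent hydride is undecane.
A C≡C triple bond in the chain gives the infix -yne-.
Number the chain so that numbering from this end puts the triple bond at C-3 rather than C-8.
That gives the triple bond between C-3 and C-4; two ethyl groups at C-6; an iodo group at C-11.
Prefixes are listed alphabetically: ethyl, iodo.
The name is 6,6-diethyl-11-iodoundec-3-yne.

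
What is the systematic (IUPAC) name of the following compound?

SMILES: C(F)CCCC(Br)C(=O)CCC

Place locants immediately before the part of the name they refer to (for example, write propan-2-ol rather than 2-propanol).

5-bromo-9-fluorononan-4-one

The longest chain bearing the carbonyl is 9 carbons long (nonane).
A ketone (C=O on an internal carbon) is the principal characteristic group, giving the suffix -one.
Choose the numbering such that numbering from this end puts the carbonyl group at C-4 rather than C-6.
That gives the carbonyl at C-4; a bromo group at C-5; a fluoro group at C-9.
Substituent prefixes are cited in alphabetical order (multiplying prefixes like di-/tri- are ignored for ordering).
Assembling the pieces gives 5-bromo-9-fluorononan-4-one.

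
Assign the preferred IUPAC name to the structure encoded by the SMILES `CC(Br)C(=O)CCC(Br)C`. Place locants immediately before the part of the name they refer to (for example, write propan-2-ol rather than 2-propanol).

The longest carbon chain that includes the carbonyl has 7 carbons, so the parent hydride is heptane.
The principal characteristic group is a ketone (C=O on an internal carbon), named with the suffix -one.
Choose the numbering such that numbering from this end puts the carbonyl group at C-3 rather than C-5.
With this numbering: the carbonyl at C-3; bromo groups at C-2 and C-6.
Putting it together: 2,6-dibromoheptan-3-one.

2,6-dibromoheptan-3-one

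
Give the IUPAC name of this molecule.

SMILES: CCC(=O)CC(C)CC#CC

The longest chain bearing the carbonyl and the multiple bond is 9 carbons long (nonane).
The highest-priority functional group is a ketone (C=O on an internal carbon), so the name ends in -one.
The chain contains a C≡C triple bond, so the unsaturation ending is -yne.
Choose the numbering such that numbering from this end puts the carbonyl group at C-3 rather than C-7.
With this numbering: the carbonyl at C-3; the triple bond between C-7 and C-8; a methyl group at C-5.
Putting it together: 5-methylnon-7-yn-3-one.

5-methylnon-7-yn-3-one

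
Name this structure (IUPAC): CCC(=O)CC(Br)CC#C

5-bromooct-7-yn-3-one

The longest chain bearing the carbonyl and the multiple bond is 8 carbons long (octane).
A ketone (C=O on an internal carbon) is the principal characteristic group, giving the suffix -one.
The chain contains a C≡C triple bond, so the unsaturation ending is -yne.
Choose the numbering such that numbering from this end puts the carbonyl group at C-3 rather than C-6.
This places the carbonyl at C-3; the triple bond between C-7 and C-8; a bromo group at C-5.
The name is 5-bromooct-7-yn-3-one.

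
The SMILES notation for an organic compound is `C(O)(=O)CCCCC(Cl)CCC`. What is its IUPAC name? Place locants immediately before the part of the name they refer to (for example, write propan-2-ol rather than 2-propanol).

Counting along the main chain through the –COOH group gives 9 carbons: the parent is nonane.
A carboxylic acid (terminal –COOH) is the principal characteristic group, giving the suffix -oic acid.
Choose the numbering such that the carboxylic acid carbon is C-1 by definition.
That gives a chloro group at C-6.
Assembling the pieces gives 6-chlorononanoic acid.

6-chlorononanoic acid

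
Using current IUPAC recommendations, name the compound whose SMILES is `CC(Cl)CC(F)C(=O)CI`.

Counting along the main chain through the carbonyl gives 6 carbons: the parent is hexane.
A ketone (C=O on an internal carbon) is the principal characteristic group, giving the suffix -one.
The numbering direction is chosen so that numbering from this end puts the carbonyl group at C-2 rather than C-5.
That gives the carbonyl at C-2; a chloro group at C-5; a fluoro group at C-3; an iodo group at C-1.
Prefixes are listed alphabetically: chloro, fluoro, iodo.
The name is 5-chloro-3-fluoro-1-iodohexan-2-one.

5-chloro-3-fluoro-1-iodohexan-2-one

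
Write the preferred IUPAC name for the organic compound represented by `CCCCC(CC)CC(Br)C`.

2-bromo-4-ethyloctane

The longest continuous carbon chain has 8 atoms, so the parent hydride is octane.
Number the chain so that the substituent locant set {2,4} is lower than {5,7} at the first point of difference.
With this numbering: a bromo group at C-2; an ethyl group at C-4.
The substituents are ordered alphabetically, ignoring any di-/tri- multipliers.
Putting it together: 2-bromo-4-ethyloctane.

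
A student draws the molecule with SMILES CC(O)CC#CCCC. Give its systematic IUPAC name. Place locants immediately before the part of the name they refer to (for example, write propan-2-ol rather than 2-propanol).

oct-4-yn-2-ol

The longest carbon chain that includes the –OH group and the multiple bond has 8 carbons, so the parent hydride is octane.
The highest-priority functional group is an alcohol (–OH), so the name ends in -ol.
There is one C≡C triple bond, indicated by the ending -yne.
Choose the numbering such that numbering from this end puts the hydroxyl group at C-2 rather than C-7.
This places the hydroxyl at C-2; the triple bond between C-4 and C-5.
The name is oct-4-yn-2-ol.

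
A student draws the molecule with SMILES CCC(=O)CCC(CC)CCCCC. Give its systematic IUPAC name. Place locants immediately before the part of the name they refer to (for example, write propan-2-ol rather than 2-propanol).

6-ethylundecan-3-one

The longest carbon chain that includes the carbonyl has 11 carbons, so the parent hydride is undecane.
The highest-priority functional group is a ketone (C=O on an internal carbon), so the name ends in -one.
Choose the numbering such that numbering from this end puts the carbonyl group at C-3 rather than C-9.
With this numbering: the carbonyl at C-3; an ethyl group at C-6.
The name is 6-ethylundecan-3-one.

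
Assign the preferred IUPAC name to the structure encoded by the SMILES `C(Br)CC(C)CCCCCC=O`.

The longest chain bearing the –CHO group is 9 carbons long (nonane).
The principal characteristic group is an aldehyde (terminal –CHO), named with the suffix -al.
Number the chain so that the aldehyde carbon is C-1 by definition.
That gives a bromo group at C-9; a methyl group at C-7.
Prefixes are listed alphabetically: bromo, methyl.
Assembling the pieces gives 9-bromo-7-methylnonanal.

9-bromo-7-methylnonanal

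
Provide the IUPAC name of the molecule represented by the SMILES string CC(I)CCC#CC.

6-iodohept-2-yne

The longest chain bearing the multiple bond is 7 carbons long (heptane).
The chain contains a C≡C triple bond, so the unsaturation ending is -yne.
The numbering direction is chosen so that numbering from this end puts the triple bond at C-2 rather than C-5.
This places the triple bond between C-2 and C-3; an iodo group at C-6.
The name is 6-iodohept-2-yne.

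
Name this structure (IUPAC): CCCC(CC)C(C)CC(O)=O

4-ethyl-3-methylheptanoic acid

Counting along the main chain through the –COOH group gives 7 carbons: the parent is heptane.
A carboxylic acid (terminal –COOH) is the principal characteristic group, giving the suffix -oic acid.
Choose the numbering such that the carboxylic acid carbon is C-1 by definition.
That gives an ethyl group at C-4; a methyl group at C-3.
Prefixes are listed alphabetically: ethyl, methyl.
Assembling the pieces gives 4-ethyl-3-methylheptanoic acid.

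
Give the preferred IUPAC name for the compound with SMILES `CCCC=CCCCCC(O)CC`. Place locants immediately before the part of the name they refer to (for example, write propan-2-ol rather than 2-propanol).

dodec-8-en-3-ol

Counting along the main chain through the –OH group and the multiple bond gives 12 carbons: the parent is dodecane.
The principal characteristic group is an alcohol (–OH), named with the suffix -ol.
The chain contains a C=C double bond, so the unsaturation ending is -ene.
Choose the numbering such that numbering from this end puts the hydroxyl group at C-3 rather than C-10.
That gives the hydroxyl at C-3; the double bond between C-8 and C-9.
Assembling the pieces gives dodec-8-en-3-ol.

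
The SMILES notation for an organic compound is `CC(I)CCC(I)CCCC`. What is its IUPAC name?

The parent chain contains 9 carbons (nonane).
Number the chain so that the substituent locant set {2,5} is lower than {5,8} at the first point of difference.
That gives iodo groups at C-2 and C-5.
Assembling the pieces gives 2,5-diiodononane.

2,5-diiodononane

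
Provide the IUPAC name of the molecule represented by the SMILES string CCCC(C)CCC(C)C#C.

The longest carbon chain that includes the multiple bond has 9 carbons, so the parent hydride is nonane.
A C≡C triple bond in the chain gives the infix -yne-.
The numbering direction is chosen so that numbering from this end puts the triple bond at C-1 rather than C-8.
This places the triple bond between C-1 and C-2; methyl groups at C-3 and C-6.
Assembling the pieces gives 3,6-dimethylnon-1-yne.

3,6-dimethylnon-1-yne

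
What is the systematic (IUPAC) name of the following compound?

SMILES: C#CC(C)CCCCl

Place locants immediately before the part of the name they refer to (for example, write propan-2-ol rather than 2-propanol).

6-chloro-3-methylhex-1-yne

The longest chain bearing the multiple bond is 6 carbons long (hexane).
A C≡C triple bond in the chain gives the infix -yne-.
The numbering direction is chosen so that numbering from this end puts the triple bond at C-1 rather than C-5.
That gives the triple bond between C-1 and C-2; a chloro group at C-6; a methyl group at C-3.
Substituent prefixes are cited in alphabetical order (multiplying prefixes like di-/tri- are ignored for ordering).
Assembling the pieces gives 6-chloro-3-methylhex-1-yne.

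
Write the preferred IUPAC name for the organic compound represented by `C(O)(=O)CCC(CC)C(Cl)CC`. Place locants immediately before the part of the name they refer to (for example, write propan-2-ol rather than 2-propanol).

5-chloro-4-ethylheptanoic acid

The longest chain bearing the –COOH group is 7 carbons long (heptane).
The highest-priority functional group is a carboxylic acid (terminal –COOH), so the name ends in -oic acid.
Choose the numbering such that the carboxylic acid carbon is C-1 by definition.
That gives a chloro group at C-5; an ethyl group at C-4.
Substituent prefixes are cited in alphabetical order (multiplying prefixes like di-/tri- are ignored for ordering).
Assembling the pieces gives 5-chloro-4-ethylheptanoic acid.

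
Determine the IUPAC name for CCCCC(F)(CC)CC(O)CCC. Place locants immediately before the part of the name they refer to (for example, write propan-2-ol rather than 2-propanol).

Counting along the main chain through the –OH group gives 10 carbons: the parent is decane.
The highest-priority functional group is an alcohol (–OH), so the name ends in -ol.
The numbering direction is chosen so that numbering from this end puts the hydroxyl group at C-4 rather than C-7.
That gives the hydroxyl at C-4; an ethyl group at C-6; a fluoro group at C-6.
Substituent prefixes are cited in alphabetical order (multiplying prefixes like di-/tri- are ignored for ordering).
Putting it together: 6-ethyl-6-fluorodecan-4-ol.

6-ethyl-6-fluorodecan-4-ol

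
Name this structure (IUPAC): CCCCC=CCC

The longest chain bearing the multiple bond is 8 carbons long (octane).
The chain contains a C=C double bond, so the unsaturation ending is -ene.
The numbering direction is chosen so that numbering from this end puts the double bond at C-3 rather than C-5.
This places the double bond between C-3 and C-4.
Putting it together: oct-3-ene.

oct-3-ene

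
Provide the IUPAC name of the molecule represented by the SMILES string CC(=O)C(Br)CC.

3-bromopentan-2-one

Counting along the main chain through the carbonyl gives 5 carbons: the parent is pentane.
A ketone (C=O on an internal carbon) is the principal characteristic group, giving the suffix -one.
Number the chain so that numbering from this end puts the carbonyl group at C-2 rather than C-4.
With this numbering: the carbonyl at C-2; a bromo group at C-3.
The name is 3-bromopentan-2-one.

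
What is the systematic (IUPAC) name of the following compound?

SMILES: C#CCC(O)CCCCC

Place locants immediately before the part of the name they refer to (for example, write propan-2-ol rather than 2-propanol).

Counting along the main chain through the –OH group and the multiple bond gives 9 carbons: the parent is nonane.
The principal characteristic group is an alcohol (–OH), named with the suffix -ol.
The chain contains a C≡C triple bond, so the unsaturation ending is -yne.
Choose the numbering such that numbering from this end puts the hydroxyl group at C-4 rather than C-6.
That gives the hydroxyl at C-4; the triple bond between C-1 and C-2.
Assembling the pieces gives non-1-yn-4-ol.

non-1-yn-4-ol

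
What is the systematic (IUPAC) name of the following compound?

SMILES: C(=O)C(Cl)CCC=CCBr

Counting along the main chain through the –CHO group and the multiple bond gives 7 carbons: the parent is heptane.
The highest-priority functional group is an aldehyde (terminal –CHO), so the name ends in -al.
The chain contains a C=C double bond, so the unsaturation ending is -ene.
Choose the numbering such that the aldehyde carbon is C-1 by definition.
This places the double bond between C-5 and C-6; a bromo group at C-7; a chloro group at C-2.
Substituent prefixes are cited in alphabetical order (multiplying prefixes like di-/tri- are ignored for ordering).
Putting it together: 7-bromo-2-chlorohept-5-enal.

7-bromo-2-chlorohept-5-enal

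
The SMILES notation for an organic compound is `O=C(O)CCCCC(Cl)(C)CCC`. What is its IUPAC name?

6-chloro-6-methylnonanoic acid

The longest carbon chain that includes the –COOH group has 9 carbons, so the parent hydride is nonane.
The highest-priority functional group is a carboxylic acid (terminal –COOH), so the name ends in -oic acid.
Number the chain so that the carboxylic acid carbon is C-1 by definition.
That gives a chloro group at C-6; a methyl group at C-6.
Prefixes are listed alphabetically: chloro, methyl.
Assembling the pieces gives 6-chloro-6-methylnonanoic acid.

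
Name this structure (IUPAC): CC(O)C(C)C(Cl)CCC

4-chloro-3-methylheptan-2-ol

The longest carbon chain that includes the –OH group has 7 carbons, so the parent hydride is heptane.
An alcohol (–OH) is the principal characteristic group, giving the suffix -ol.
Choose the numbering such that numbering from this end puts the hydroxyl group at C-2 rather than C-6.
That gives the hydroxyl at C-2; a chloro group at C-4; a methyl group at C-3.
Prefixes are listed alphabetically: chloro, methyl.
The name is 4-chloro-3-methylheptan-2-ol.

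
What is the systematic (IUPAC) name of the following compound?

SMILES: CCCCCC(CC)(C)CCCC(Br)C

2-bromo-6-ethyl-6-methylundecane

The parent chain contains 11 carbons (undecane).
Choose the numbering such that the substituent locant set {2,6,6} is lower than {6,6,10} at the first point of difference.
That gives a bromo group at C-2; an ethyl group at C-6; a methyl group at C-6.
Prefixes are listed alphabetically: bromo, ethyl, methyl.
Assembling the pieces gives 2-bromo-6-ethyl-6-methylundecane.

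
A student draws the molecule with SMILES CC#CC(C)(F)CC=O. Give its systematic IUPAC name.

The longest chain bearing the –CHO group and the multiple bond is 6 carbons long (hexane).
The principal characteristic group is an aldehyde (terminal –CHO), named with the suffix -al.
The chain contains a C≡C triple bond, so the unsaturation ending is -yne.
Number the chain so that the aldehyde carbon is C-1 by definition.
This places the triple bond between C-4 and C-5; a fluoro group at C-3; a methyl group at C-3.
The substituents are ordered alphabetically, ignoring any di-/tri- multipliers.
Assembling the pieces gives 3-fluoro-3-methylhex-4-ynal.

3-fluoro-3-methylhex-4-ynal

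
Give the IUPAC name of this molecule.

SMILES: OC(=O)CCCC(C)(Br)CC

The longest chain bearing the –COOH group is 7 carbons long (heptane).
The principal characteristic group is a carboxylic acid (terminal –COOH), named with the suffix -oic acid.
Choose the numbering such that the carboxylic acid carbon is C-1 by definition.
With this numbering: a bromo group at C-5; a methyl group at C-5.
Substituent prefixes are cited in alphabetical order (multiplying prefixes like di-/tri- are ignored for ordering).
The name is 5-bromo-5-methylheptanoic acid.

5-bromo-5-methylheptanoic acid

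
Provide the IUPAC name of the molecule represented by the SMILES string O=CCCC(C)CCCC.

The longest chain bearing the –CHO group is 8 carbons long (octane).
The principal characteristic group is an aldehyde (terminal –CHO), named with the suffix -al.
The numbering direction is chosen so that the aldehyde carbon is C-1 by definition.
This places a methyl group at C-4.
The name is 4-methyloctanal.

4-methyloctanal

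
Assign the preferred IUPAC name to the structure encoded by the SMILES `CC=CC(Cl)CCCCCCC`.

Counting along the main chain through the multiple bond gives 11 carbons: the parent is undecane.
There is one C=C double bond, indicated by the ending -ene.
Number the chain so that numbering from this end puts the double bond at C-2 rather than C-9.
This places the double bond between C-2 and C-3; a chloro group at C-4.
The name is 4-chloroundec-2-ene.

4-chloroundec-2-ene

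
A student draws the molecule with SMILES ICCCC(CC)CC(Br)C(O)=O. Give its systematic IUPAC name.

2-bromo-4-ethyl-7-iodoheptanoic acid

The longest carbon chain that includes the –COOH group has 7 carbons, so the parent hydride is heptane.
The principal characteristic group is a carboxylic acid (terminal –COOH), named with the suffix -oic acid.
Choose the numbering such that the carboxylic acid carbon is C-1 by definition.
This places a bromo group at C-2; an ethyl group at C-4; an iodo group at C-7.
Substituent prefixes are cited in alphabetical order (multiplying prefixes like di-/tri- are ignored for ordering).
Assembling the pieces gives 2-bromo-4-ethyl-7-iodoheptanoic acid.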